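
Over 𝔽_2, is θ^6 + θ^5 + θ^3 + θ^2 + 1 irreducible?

Yes

Write P(θ) = θ^6 + θ^5 + θ^3 + θ^2 + 1.
Check for roots in 𝔽_2: P(0) = 1; P(1) = 1.
No roots, so no linear factors.
Monic irreducibles of degree 2 over GF(2): θ^2 + θ + 1.
None of them divide P (all give nonzero remainder).
Monic irreducibles of degree 3 over GF(2): θ^3 + θ + 1, θ^3 + θ^2 + 1.
None of them divide P (all give nonzero remainder).
No irreducible factor of degree ≤ 3 exists, so P is irreducible over GF(2).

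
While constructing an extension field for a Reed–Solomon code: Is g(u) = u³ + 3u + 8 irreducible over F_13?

Check each element of F_13 for a root: g(0)=8, g(1)=12, g(2)=9, g(3)=5, g(4)=6, g(5)=5, g(6)=8, g(7)=8, g(8)=11, g(9)=10, g(10)=11, g(11)=7, g(12)=4.
No roots. A degree-3 polynomial over a field with no linear factor is irreducible.

Yes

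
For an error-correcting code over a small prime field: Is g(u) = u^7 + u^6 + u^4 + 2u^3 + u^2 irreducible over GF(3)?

No

Check for roots in GF(3): g(0) = 0 → root; g(1) = 0 → root; g(2) = 0 → root.
g(0) = 0, so (u) divides g(u); g is reducible.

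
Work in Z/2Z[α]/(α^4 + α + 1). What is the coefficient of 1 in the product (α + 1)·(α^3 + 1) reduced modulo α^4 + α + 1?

Multiply in Z/2Z[α]: (α + 1)·(α^3 + 1) = α^4 + α^3 + α + 1.
Reduce using α^4 ≡ α + 1 (mod α^4 + α + 1).
Reduced: α^3.

0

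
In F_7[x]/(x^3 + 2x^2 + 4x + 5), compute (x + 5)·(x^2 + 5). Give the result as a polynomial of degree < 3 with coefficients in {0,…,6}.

3x^2 + x + 6

Multiply in F_7[x]: (x + 5)·(x^2 + 5) = x^3 + 5x^2 + 5x + 4.
Reduce using x^3 ≡ 5x^2 + 3x + 2 (mod x^3 + 2x^2 + 4x + 5).
Reduced: 3x^2 + x + 6.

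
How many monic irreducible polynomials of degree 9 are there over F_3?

2184

The number of monic irreducibles of degree 9 over GF(3) is (1/9)·Σ_{d∣9} μ(9/d) 3^d.
Divisors of 9: 1, 3, 9; μ(9/d) for each: 0, -1, 1.
Σ = − 3^3 + 3^9 = 19656.
N = 19656/9 = 2184.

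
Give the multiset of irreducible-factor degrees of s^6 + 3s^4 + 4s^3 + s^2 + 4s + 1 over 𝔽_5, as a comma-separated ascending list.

Write f(s) = s^6 + 3s^4 + 4s^3 + s^2 + 4s + 1.
Roots in 𝔽_5: f(0) = 1; f(1) = 4; f(2) = 2; f(3) = 2; f(4) = 3.
Complete factorization: f(s) = (s^6 + 3s^4 + 4s^3 + s^2 + 4s + 1).
Factor degrees with multiplicity: 6 = 6.

6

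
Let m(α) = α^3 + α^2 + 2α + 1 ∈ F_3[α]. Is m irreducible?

Check for roots in F_3: m(0) = 1; m(1) = 2; m(2) = 2.
No roots. A degree-3 polynomial over a field with no linear factor is irreducible.

Yes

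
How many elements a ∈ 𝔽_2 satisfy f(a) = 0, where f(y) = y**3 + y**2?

Evaluate at each of the 2 elements of 𝔽_2:
f(0) = 0 → root; f(1) = 0 → root.
Roots: {0, 1}.

2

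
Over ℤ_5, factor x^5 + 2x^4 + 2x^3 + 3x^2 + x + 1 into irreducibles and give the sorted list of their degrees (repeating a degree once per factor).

1, 1, 1, 2

Write f(x) = x^5 + 2x^4 + 2x^3 + 3x^2 + x + 1.
Roots in ℤ_5: f(0) = 1; f(1) = 0 → root; f(2) = 0 → root; f(3) = 0 → root; f(4) = 2.
Linear factors from roots: (x + 4), (x + 3), (x + 2).
Complete factorization: f(x) = (x + 2)·(x + 3)·(x + 4)·(x^2 + 3x + 4).
Factor degrees with multiplicity: 1 + 1 + 1 + 2 = 5.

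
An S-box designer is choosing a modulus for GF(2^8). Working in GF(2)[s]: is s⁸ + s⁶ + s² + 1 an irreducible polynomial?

No

Write m(s) = s⁸ + s⁶ + s² + 1.
Check for roots in GF(2): m(0) = 1; m(1) = 0 → root.
m(1) = 0, so (s − 1) divides m(s); m is reducible.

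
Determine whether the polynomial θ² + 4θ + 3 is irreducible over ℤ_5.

No

Write m(θ) = θ² + 4θ + 3.
Check for roots in ℤ_5: m(0) = 3; m(1) = 3; m(2) = 0 → root; m(3) = 4; m(4) = 0 → root.
m(2) = 0, so (θ − 2) divides m(θ); m is reducible.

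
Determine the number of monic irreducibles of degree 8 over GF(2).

30

By the necklace-counting formula, N_2(8) = (1/8) Σ_{d|8} μ(8/d)·2^d.
Divisors of 8: 1, 2, 4, 8; μ(8/d) for each: 0, 0, -1, 1.
Σ = − 2^4 + 2^8 = 240.
N = 240/8 = 30.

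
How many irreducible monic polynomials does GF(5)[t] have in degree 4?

150

The number of monic irreducibles of degree 4 over GF(5) is (1/4)·Σ_{d∣4} μ(4/d) 5^d.
Divisors of 4: 1, 2, 4; μ(4/d) for each: 0, -1, 1.
Σ = − 5^2 + 5^4 = 600.
N = 600/4 = 150.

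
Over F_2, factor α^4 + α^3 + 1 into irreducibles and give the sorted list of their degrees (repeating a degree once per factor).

Write g(α) = α^4 + α^3 + 1.
Roots in F_2: g(0) = 1; g(1) = 1.
Complete factorization: g(α) = (α^4 + α^3 + 1).
Factor degrees with multiplicity: 4 = 4.

4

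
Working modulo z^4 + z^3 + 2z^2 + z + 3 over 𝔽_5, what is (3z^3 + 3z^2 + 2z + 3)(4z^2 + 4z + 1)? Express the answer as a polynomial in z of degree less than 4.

Multiply in 𝔽_5[z]: (3z^3 + 3z^2 + 2z + 3)·(4z^2 + 4z + 1) = 2z^5 + 4z^4 + 3z^3 + 3z^2 + 4z + 3.
Reduce using z^4 ≡ 4z^3 + 3z^2 + 4z + 2 (mod z^4 + z^3 + 2z^2 + z + 3).
Reduced: 2z^3 + 2z^2 + z + 2.

2z^3 + 2z^2 + z + 2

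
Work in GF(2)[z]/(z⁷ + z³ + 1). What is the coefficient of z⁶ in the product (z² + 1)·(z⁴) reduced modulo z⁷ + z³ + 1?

1

Multiply in GF(2)[z]: (z² + 1)·(z⁴) = z⁶ + z⁴.
Reduced: z⁶ + z⁴.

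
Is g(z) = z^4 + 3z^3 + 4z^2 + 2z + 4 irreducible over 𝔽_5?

Check for roots in 𝔽_5: g(0) = 4; g(1) = 4; g(2) = 4; g(3) = 3; g(4) = 4.
No roots, so no linear factors.
Degree-2 irreducible divisors: test the 10 monic irreducibles of degree 2 over GF(5).
None of them divide g (all give nonzero remainder).
No irreducible factor of degree ≤ 2 exists, so g is irreducible over GF(5).

Yes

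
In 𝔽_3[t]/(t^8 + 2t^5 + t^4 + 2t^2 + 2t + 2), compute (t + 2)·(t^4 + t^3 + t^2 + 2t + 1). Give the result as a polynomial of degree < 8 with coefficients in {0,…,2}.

t^5 + t^2 + 2t + 2

Multiply in 𝔽_3[t]: (t + 2)·(t^4 + t^3 + t^2 + 2t + 1) = t^5 + t^2 + 2t + 2.
Reduced: t^5 + t^2 + 2t + 2.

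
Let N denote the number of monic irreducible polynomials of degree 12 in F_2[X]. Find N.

335

The number of monic irreducibles of degree 12 over GF(2) is (1/12)·Σ_{d∣12} μ(12/d) 2^d.
Divisors of 12: 1, 2, 3, 4, 6, 12; μ(12/d) for each: 0, 1, 0, -1, -1, 1.
Σ = 2^2 − 2^4 − 2^6 + 2^12 = 4020.
N = 4020/12 = 335.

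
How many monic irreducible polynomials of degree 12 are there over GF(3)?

44220

By the necklace-counting formula, N_3(12) = (1/12) Σ_{d|12} μ(12/d)·3^d.
Divisors of 12: 1, 2, 3, 4, 6, 12; μ(12/d) for each: 0, 1, 0, -1, -1, 1.
Σ = 3^2 − 3^4 − 3^6 + 3^12 = 530640.
N = 530640/12 = 44220.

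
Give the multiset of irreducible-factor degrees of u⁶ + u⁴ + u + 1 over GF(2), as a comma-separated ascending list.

Write h(u) = u⁶ + u⁴ + u + 1.
Roots in GF(2): h(0) = 1; h(1) = 0 → root.
Linear factors from roots: (u + 1).
Complete factorization: h(u) = (u + 1)·(u² + u + 1)·(u³ + u + 1).
Factor degrees with multiplicity: 1 + 2 + 3 = 6.

1, 2, 3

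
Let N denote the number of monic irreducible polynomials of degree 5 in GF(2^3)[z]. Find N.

6552

The number of monic irreducibles of degree 5 over GF(8) is (1/5)·Σ_{d∣5} μ(5/d) 8^d.
Divisors of 5: 1, 5; μ(5/d) for each: -1, 1.
Σ = − 8^1 + 8^5 = 32760.
N = 32760/5 = 6552.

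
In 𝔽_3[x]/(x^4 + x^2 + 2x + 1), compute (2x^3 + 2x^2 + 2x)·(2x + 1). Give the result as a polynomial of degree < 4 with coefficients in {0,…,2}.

Multiply in 𝔽_3[x]: (2x^3 + 2x^2 + 2x)·(2x + 1) = x^4 + 2x.
Reduce using x^4 ≡ 2x^2 + x + 2 (mod x^4 + x^2 + 2x + 1).
Reduced: 2x^2 + 2.

2x^2 + 2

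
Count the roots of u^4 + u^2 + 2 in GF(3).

Write g(u) = u^4 + u^2 + 2.
Evaluate at each of the 3 elements of GF(3):
g(0) = 2; g(1) = 1; g(2) = 1.
No element is a root.

0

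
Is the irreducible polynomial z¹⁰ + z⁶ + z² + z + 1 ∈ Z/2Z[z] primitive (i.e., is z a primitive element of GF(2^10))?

Write f(z) = z¹⁰ + z⁶ + z² + z + 1.
|GF(2^10)^×| = 2^10 − 1 = 1023. Prime factorization: 1023 = 3·11·31.
f is primitive ⇔ z has order 1023 in GF(2)[z]/(f), i.e. z^(1023/q) ≠ 1 for each prime q | 1023.
z^(341) mod f = 1
z^(93) mod f = z⁹ + z⁸ + z⁷ + z⁴ + z³ + z².
z^(33) mod f = z⁷ + z⁶ + z⁵ + z⁴ + z² + z.
Since z^(341) = 1, the order of z divides 341 < 1023; not primitive.

No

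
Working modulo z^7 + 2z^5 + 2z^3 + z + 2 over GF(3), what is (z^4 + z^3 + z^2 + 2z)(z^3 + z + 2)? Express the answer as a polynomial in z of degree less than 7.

Multiply in GF(3)[z]: (z^4 + z^3 + z^2 + 2z)·(z^3 + z + 2) = z^7 + z^6 + 2z^5 + 2z^4 + z^2 + z.
Reduce using z^7 ≡ z^5 + z^3 + 2z + 1 (mod z^7 + 2z^5 + 2z^3 + z + 2).
Reduced: z^6 + 2z^4 + z^3 + z^2 + 1.

z^6 + 2z^4 + z^3 + z^2 + 1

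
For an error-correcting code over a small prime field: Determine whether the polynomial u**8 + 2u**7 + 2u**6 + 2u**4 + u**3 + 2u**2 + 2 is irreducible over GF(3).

No

Write P(u) = u**8 + 2u**7 + 2u**6 + 2u**4 + u**3 + 2u**2 + 2.
Check for roots in GF(3): P(0) = 2; P(1) = 0 → root; P(2) = 0 → root.
P(1) = 0, so (u − 1) divides P(u); P is reducible.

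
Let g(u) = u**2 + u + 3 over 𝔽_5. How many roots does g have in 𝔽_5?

2

Evaluate at each of the 5 elements of 𝔽_5:
g(0) = 3; g(1) = 0 → root; g(2) = 4; g(3) = 0 → root; g(4) = 3.
Roots: {1, 3}.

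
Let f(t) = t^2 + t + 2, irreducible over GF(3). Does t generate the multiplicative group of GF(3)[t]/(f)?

|GF(3^2)^×| = 3^2 − 1 = 8. Prime factorization: 8 = 2^3.
f is primitive ⇔ t has order 8 in GF(3)[t]/(f), i.e. t^(8/q) ≠ 1 for each prime q | 8.
t^(4) mod f = 2.
None equal 1, so t has full order 8; f is primitive.

Yes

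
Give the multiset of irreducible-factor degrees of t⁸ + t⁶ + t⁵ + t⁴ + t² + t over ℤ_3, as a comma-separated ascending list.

Write g(t) = t⁸ + t⁶ + t⁵ + t⁴ + t² + t.
Roots in ℤ_3: g(0) = 0 → root; g(1) = 0 → root; g(2) = 2.
Linear factors from roots: (t), (t - 1).
Complete factorization: g(t) = (t)·(t - 1)·(t² - t - 1)·(t² + t - 1)^2.
Factor degrees with multiplicity: 1 + 1 + 2 + 2 + 2 = 8.

1, 1, 2, 2, 2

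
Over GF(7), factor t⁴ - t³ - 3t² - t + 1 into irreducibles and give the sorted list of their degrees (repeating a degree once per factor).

Write h(t) = t⁴ - t³ - 3t² - t + 1.
Complete factorization: h(t) = (t² + 3t + 1)^2.
Factor degrees with multiplicity: 2 + 2 = 4.

2, 2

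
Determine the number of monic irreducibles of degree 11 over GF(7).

179756976

The number of monic irreducibles of degree 11 over GF(7) is (1/11)·Σ_{d∣11} μ(11/d) 7^d.
Divisors of 11: 1, 11; μ(11/d) for each: -1, 1.
Σ = − 7^1 + 7^11 = 1977326736.
N = 1977326736/11 = 179756976.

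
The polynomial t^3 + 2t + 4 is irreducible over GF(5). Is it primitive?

Write f(t) = t^3 + 2t + 4.
|GF(5^3)^×| = 5^3 − 1 = 124. Prime factorization: 124 = 2^2·31.
f is primitive ⇔ t has order 124 in GF(5)[t]/(f), i.e. t^(124/q) ≠ 1 for each prime q | 124.
t^(62) mod f = 1
t^(4) mod f = 3t^2 + t.
Since t^(62) = 1, the order of t divides 62 < 124; not primitive.

No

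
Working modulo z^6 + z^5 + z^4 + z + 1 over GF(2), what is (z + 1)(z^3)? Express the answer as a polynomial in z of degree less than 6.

Multiply in GF(2)[z]: (z + 1)·(z^3) = z^4 + z^3.
Reduced: z^4 + z^3.

z^4 + z^3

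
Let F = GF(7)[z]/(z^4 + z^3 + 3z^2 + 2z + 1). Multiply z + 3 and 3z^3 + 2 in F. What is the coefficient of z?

3

Multiply in GF(7)[z]: (z + 3)·(3z^3 + 2) = 3z^4 + 2z^3 + 2z + 6.
Reduce using z^4 ≡ 6z^3 + 4z^2 + 5z + 6 (mod z^4 + z^3 + 3z^2 + 2z + 1).
Reduced: 6z^3 + 5z^2 + 3z + 3.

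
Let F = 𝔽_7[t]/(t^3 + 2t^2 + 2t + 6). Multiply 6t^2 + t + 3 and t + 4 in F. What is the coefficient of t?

2

Multiply in 𝔽_7[t]: (6t^2 + t + 3)·(t + 4) = 6t^3 + 4t^2 + 5.
Reduce using t^3 ≡ 5t^2 + 5t + 1 (mod t^3 + 2t^2 + 2t + 6).
Reduced: 6t^2 + 2t + 4.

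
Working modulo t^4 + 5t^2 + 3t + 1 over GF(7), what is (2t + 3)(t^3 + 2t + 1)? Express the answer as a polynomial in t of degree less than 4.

3t^3 + t^2 + 2t + 1

Multiply in GF(7)[t]: (2t + 3)·(t^3 + 2t + 1) = 2t^4 + 3t^3 + 4t^2 + t + 3.
Reduce using t^4 ≡ 2t^2 + 4t + 6 (mod t^4 + 5t^2 + 3t + 1).
Reduced: 3t^3 + t^2 + 2t + 1.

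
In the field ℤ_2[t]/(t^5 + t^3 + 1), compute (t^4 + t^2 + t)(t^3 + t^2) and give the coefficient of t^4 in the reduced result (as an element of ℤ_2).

1

Multiply in ℤ_2[t]: (t^4 + t^2 + t)·(t^3 + t^2) = t^7 + t^6 + t^5 + t^3.
Reduce using t^5 ≡ t^3 + 1 (mod t^5 + t^3 + 1).
Reduced: t^4 + t^3 + t^2 + t.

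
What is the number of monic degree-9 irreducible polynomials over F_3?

The number of monic irreducibles of degree 9 over GF(3) is (1/9)·Σ_{d∣9} μ(9/d) 3^d.
Divisors of 9: 1, 3, 9; μ(9/d) for each: 0, -1, 1.
Σ = − 3^3 + 3^9 = 19656.
N = 19656/9 = 2184.

2184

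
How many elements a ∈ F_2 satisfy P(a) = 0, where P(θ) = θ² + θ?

2

Evaluate at each of the 2 elements of F_2:
P(0) = 0 → root; P(1) = 0 → root.
Roots: {0, 1}.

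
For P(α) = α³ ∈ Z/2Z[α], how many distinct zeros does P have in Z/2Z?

1

Evaluate at each of the 2 elements of Z/2Z:
P(0) = 0 → root; P(1) = 1.
Roots: {0}.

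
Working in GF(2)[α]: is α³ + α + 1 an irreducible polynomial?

Write g(α) = α³ + α + 1.
Check for roots in GF(2): g(0) = 1; g(1) = 1.
No roots. A degree-3 polynomial over a field with no linear factor is irreducible.

Yes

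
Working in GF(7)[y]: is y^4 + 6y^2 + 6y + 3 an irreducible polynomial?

Write g(y) = y^4 + 6y^2 + 6y + 3.
Check for roots in GF(7): g(0) = 3; g(1) = 2; g(2) = 6; g(3) = 2; g(4) = 1; g(5) = 3; g(6) = 4.
No roots, so no linear factors.
Degree-2 irreducible divisors: test the 21 monic irreducibles of degree 2 over GF(7).
None of them divide g (all give nonzero remainder).
No irreducible factor of degree ≤ 2 exists, so g is irreducible over GF(7).

Yes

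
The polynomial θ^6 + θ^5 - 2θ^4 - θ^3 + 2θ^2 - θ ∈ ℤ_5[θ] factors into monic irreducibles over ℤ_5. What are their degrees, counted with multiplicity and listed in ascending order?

1, 1, 2, 2

Write f(θ) = θ^6 + θ^5 - 2θ^4 - θ^3 + 2θ^2 - θ.
Roots in ℤ_5: f(0) = 0 → root; f(1) = 0 → root; f(2) = 2; f(3) = 3; f(4) = 2.
Linear factors from roots: (θ), (θ - 1).
Complete factorization: f(θ) = (θ)·(θ - 1)·(θ^2 + 2)·(θ^2 + 2θ - 2).
Factor degrees with multiplicity: 1 + 1 + 2 + 2 = 6.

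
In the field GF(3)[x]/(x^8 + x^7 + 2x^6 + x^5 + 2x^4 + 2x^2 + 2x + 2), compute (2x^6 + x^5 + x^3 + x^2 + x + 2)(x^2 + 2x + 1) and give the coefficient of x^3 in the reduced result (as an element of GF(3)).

Multiply in GF(3)[x]: (2x^6 + x^5 + x^3 + x^2 + x + 2)·(x^2 + 2x + 1) = 2x^8 + 2x^7 + x^6 + 2x^5 + x^3 + 2x^2 + 2x + 2.
Reduce using x^8 ≡ 2x^7 + x^6 + 2x^5 + x^4 + x^2 + x + 1 (mod x^8 + x^7 + 2x^6 + x^5 + 2x^4 + 2x^2 + 2x + 2).
Reduced: 2x^4 + x^3 + x^2 + x + 1.

1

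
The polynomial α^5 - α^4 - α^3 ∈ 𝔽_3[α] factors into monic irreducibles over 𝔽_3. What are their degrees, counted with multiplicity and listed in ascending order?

Write f(α) = α^5 - α^4 - α^3.
Roots in 𝔽_3: f(0) = 0 → root; f(1) = 2; f(2) = 2.
Linear factors from roots: (α).
Complete factorization: f(α) = (α)^3·(α^2 - α - 1).
Factor degrees with multiplicity: 1 + 1 + 1 + 2 = 5.

1, 1, 1, 2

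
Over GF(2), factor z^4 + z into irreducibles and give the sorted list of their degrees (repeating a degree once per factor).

Write h(z) = z^4 + z.
Roots in GF(2): h(0) = 0 → root; h(1) = 0 → root.
Linear factors from roots: (z), (z + 1).
Complete factorization: h(z) = (z)·(z + 1)·(z^2 + z + 1).
Factor degrees with multiplicity: 1 + 1 + 2 = 4.

1, 1, 2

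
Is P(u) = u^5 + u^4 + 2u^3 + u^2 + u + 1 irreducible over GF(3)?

Check for roots in GF(3): P(0) = 1; P(1) = 1; P(2) = 2.
No roots, so no linear factors.
Monic irreducibles of degree 2 over GF(3): u^2 + 1, u^2 + u + 2, u^2 + 2u + 2.
None of them divide P (all give nonzero remainder).
No irreducible factor of degree ≤ 2 exists, so P is irreducible over GF(3).

Yes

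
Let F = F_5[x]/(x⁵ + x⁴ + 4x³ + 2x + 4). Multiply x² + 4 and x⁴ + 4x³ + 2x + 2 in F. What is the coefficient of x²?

0

Multiply in F_5[x]: (x² + 4)·(x⁴ + 4x³ + 2x + 2) = x⁶ + 4x⁵ + 4x⁴ + 3x³ + 2x² + 3x + 3.
Reduce using x⁵ ≡ 4x⁴ + x³ + 3x + 1 (mod x⁵ + x⁴ + 4x³ + 2x + 4).
Reduced: 2x⁴ + x³ + 3x + 1.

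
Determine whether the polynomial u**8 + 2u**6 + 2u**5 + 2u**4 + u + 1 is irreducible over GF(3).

No

Write m(u) = u**8 + 2u**6 + 2u**5 + 2u**4 + u + 1.
Check for roots in GF(3): m(0) = 1; m(1) = 0 → root; m(2) = 0 → root.
m(1) = 0, so (u − 1) divides m(u); m is reducible.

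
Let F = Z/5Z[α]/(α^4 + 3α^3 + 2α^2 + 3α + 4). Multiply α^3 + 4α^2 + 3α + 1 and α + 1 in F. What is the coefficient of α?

Multiply in Z/5Z[α]: (α^3 + 4α^2 + 3α + 1)·(α + 1) = α^4 + 2α^2 + 4α + 1.
Reduce using α^4 ≡ 2α^3 + 3α^2 + 2α + 1 (mod α^4 + 3α^3 + 2α^2 + 3α + 4).
Reduced: 2α^3 + α + 2.

1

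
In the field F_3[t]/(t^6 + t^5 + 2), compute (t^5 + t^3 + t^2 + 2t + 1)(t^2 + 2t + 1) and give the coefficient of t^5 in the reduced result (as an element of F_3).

Multiply in F_3[t]: (t^5 + t^3 + t^2 + 2t + 1)·(t^2 + 2t + 1) = t^7 + 2t^6 + 2t^5 + 2t^3 + t + 1.
Reduce using t^6 ≡ 2t^5 + 1 (mod t^6 + t^5 + 2).
Reduced: t^5 + 2t^3 + 2t + 2.

1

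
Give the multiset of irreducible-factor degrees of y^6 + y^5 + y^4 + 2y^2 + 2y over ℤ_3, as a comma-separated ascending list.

1, 2, 3

Write h(y) = y^6 + y^5 + y^4 + 2y^2 + 2y.
Roots in ℤ_3: h(0) = 0 → root; h(1) = 1; h(2) = 1.
Linear factors from roots: (y).
Complete factorization: h(y) = (y)·(y^2 + y + 2)·(y^3 + 2y + 1).
Factor degrees with multiplicity: 1 + 2 + 3 = 6.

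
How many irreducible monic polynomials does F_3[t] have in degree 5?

48

The number of monic irreducibles of degree 5 over GF(3) is (1/5)·Σ_{d∣5} μ(5/d) 3^d.
Divisors of 5: 1, 5; μ(5/d) for each: -1, 1.
Σ = − 3^1 + 3^5 = 240.
N = 240/5 = 48.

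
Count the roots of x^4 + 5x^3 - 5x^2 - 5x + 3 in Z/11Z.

1

Write f(x) = x^4 + 5x^3 - 5x^2 - 5x + 3.
Evaluate at each of the 11 elements of Z/11Z:
f(0) = 3; f(1) = 10; f(2) = 7; f(3) = 5; f(4) = 6; f(5) = 3; f(6) = 2; f(7) = 0 → root; f(8) = 7; f(9) = 2; f(10) = 10.
Roots: {7}.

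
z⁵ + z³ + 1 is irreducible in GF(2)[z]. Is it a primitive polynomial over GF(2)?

Yes

Write f(z) = z⁵ + z³ + 1.
|GF(2^5)^×| = 2^5 − 1 = 31. Prime factorization: 31 = 31.
f is primitive ⇔ z has order 31 in GF(2)[z]/(f), i.e. z^(31/q) ≠ 1 for each prime q | 31.
z^(1) mod f = z.
None equal 1, so z has full order 31; f is primitive.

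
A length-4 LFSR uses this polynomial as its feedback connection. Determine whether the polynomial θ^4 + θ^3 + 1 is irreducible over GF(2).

Write h(θ) = θ^4 + θ^3 + 1.
Check for roots in GF(2): h(0) = 1; h(1) = 1.
No roots, so no linear factors.
Monic irreducibles of degree 2 over GF(2): θ^2 + θ + 1.
None of them divide h (all give nonzero remainder).
No irreducible factor of degree ≤ 2 exists, so h is irreducible over GF(2).

Yes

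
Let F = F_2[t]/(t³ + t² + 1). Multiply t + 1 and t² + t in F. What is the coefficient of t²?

Multiply in F_2[t]: (t + 1)·(t² + t) = t³ + t.
Reduce using t³ ≡ t² + 1 (mod t³ + t² + 1).
Reduced: t² + t + 1.

1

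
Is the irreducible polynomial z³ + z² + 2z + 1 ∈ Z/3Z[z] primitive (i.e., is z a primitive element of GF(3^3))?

Write f(z) = z³ + z² + 2z + 1.
|GF(3^3)^×| = 3^3 − 1 = 26. Prime factorization: 26 = 2·13.
f is primitive ⇔ z has order 26 in GF(3)[z]/(f), i.e. z^(26/q) ≠ 1 for each prime q | 26.
z^(13) mod f = 2.
z^(2) mod f = z².
None equal 1, so z has full order 26; f is primitive.

Yes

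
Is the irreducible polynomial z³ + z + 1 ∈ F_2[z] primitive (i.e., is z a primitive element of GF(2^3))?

Yes

Write f(z) = z³ + z + 1.
|GF(2^3)^×| = 2^3 − 1 = 7. Prime factorization: 7 = 7.
f is primitive ⇔ z has order 7 in GF(2)[z]/(f), i.e. z^(7/q) ≠ 1 for each prime q | 7.
z^(1) mod f = z.
None equal 1, so z has full order 7; f is primitive.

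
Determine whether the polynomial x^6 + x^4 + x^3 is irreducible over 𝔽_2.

Write P(x) = x^6 + x^4 + x^3.
Check for roots in 𝔽_2: P(0) = 0 → root; P(1) = 1.
P(0) = 0, so (x) divides P(x); P is reducible.

No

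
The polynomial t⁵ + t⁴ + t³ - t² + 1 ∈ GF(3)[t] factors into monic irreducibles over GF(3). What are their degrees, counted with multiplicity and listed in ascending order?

Write f(t) = t⁵ + t⁴ + t³ - t² + 1.
Roots in GF(3): f(0) = 1; f(1) = 0 → root; f(2) = 2.
Linear factors from roots: (t - 1).
Complete factorization: f(t) = (t - 1)·(t² + 1)·(t² - t - 1).
Factor degrees with multiplicity: 1 + 2 + 2 = 5.

1, 2, 2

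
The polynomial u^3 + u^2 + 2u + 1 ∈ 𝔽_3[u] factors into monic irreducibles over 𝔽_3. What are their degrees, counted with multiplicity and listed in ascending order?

3

Write g(u) = u^3 + u^2 + 2u + 1.
Roots in 𝔽_3: g(0) = 1; g(1) = 2; g(2) = 2.
Complete factorization: g(u) = (u^3 + u^2 + 2u + 1).
Factor degrees with multiplicity: 3 = 3.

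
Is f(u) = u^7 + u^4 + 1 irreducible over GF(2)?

Check for roots in GF(2): f(0) = 1; f(1) = 1.
No roots, so no linear factors.
Monic irreducibles of degree 2 over GF(2): u^2 + u + 1.
None of them divide f (all give nonzero remainder).
Monic irreducibles of degree 3 over GF(2): u^3 + u + 1, u^3 + u^2 + 1.
None of them divide f (all give nonzero remainder).
No irreducible factor of degree ≤ 3 exists, so f is irreducible over GF(2).

Yes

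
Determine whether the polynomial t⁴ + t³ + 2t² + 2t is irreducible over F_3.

No

Write g(t) = t⁴ + t³ + 2t² + 2t.
Check for roots in F_3: g(0) = 0 → root; g(1) = 0 → root; g(2) = 0 → root.
g(0) = 0, so (t) divides g(t); g is reducible.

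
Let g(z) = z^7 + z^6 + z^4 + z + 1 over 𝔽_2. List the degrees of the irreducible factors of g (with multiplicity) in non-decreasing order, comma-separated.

7

Roots in 𝔽_2: g(0) = 1; g(1) = 1.
Complete factorization: g(z) = (z^7 + z^6 + z^4 + z + 1).
Factor degrees with multiplicity: 7 = 7.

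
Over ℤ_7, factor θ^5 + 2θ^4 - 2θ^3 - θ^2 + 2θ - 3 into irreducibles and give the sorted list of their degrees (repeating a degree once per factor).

5

Write f(θ) = θ^5 + 2θ^4 - 2θ^3 - θ^2 + 2θ - 3.
Complete factorization: f(θ) = (θ^5 + 2θ^4 - 2θ^3 - θ^2 + 2θ - 3).
Factor degrees with multiplicity: 5 = 5.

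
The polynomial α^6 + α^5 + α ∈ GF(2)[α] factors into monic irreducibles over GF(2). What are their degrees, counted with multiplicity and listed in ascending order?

1, 2, 3

Write g(α) = α^6 + α^5 + α.
Roots in GF(2): g(0) = 0 → root; g(1) = 1.
Linear factors from roots: (α).
Complete factorization: g(α) = (α)·(α^2 + α + 1)·(α^3 + α + 1).
Factor degrees with multiplicity: 1 + 2 + 3 = 6.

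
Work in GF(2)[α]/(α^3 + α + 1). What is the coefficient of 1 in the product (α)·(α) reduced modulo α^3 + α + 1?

0

Multiply in GF(2)[α]: (α)·(α) = α^2.
Reduced: α^2.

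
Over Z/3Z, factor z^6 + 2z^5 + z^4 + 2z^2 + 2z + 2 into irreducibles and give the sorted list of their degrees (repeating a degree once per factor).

3, 3

Write f(z) = z^6 + 2z^5 + z^4 + 2z^2 + 2z + 2.
Roots in Z/3Z: f(0) = 2; f(1) = 1; f(2) = 2.
Complete factorization: f(z) = (z^3 + z^2 + z + 2)·(z^3 + z^2 + 2z + 1).
Factor degrees with multiplicity: 3 + 3 = 6.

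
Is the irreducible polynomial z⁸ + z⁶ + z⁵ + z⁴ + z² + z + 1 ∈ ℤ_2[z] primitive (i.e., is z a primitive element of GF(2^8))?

No

Write f(z) = z⁸ + z⁶ + z⁵ + z⁴ + z² + z + 1.
|GF(2^8)^×| = 2^8 − 1 = 255. Prime factorization: 255 = 3·5·17.
f is primitive ⇔ z has order 255 in GF(2)[z]/(f), i.e. z^(255/q) ≠ 1 for each prime q | 255.
z^(85) mod f = 1
z^(51) mod f = z⁶ + z⁴ + z³ + z² + z.
z^(15) mod f = z⁷ + z⁶ + z⁵ + z⁴ + z³ + z² + z.
Since z^(85) = 1, the order of z divides 85 < 255; not primitive.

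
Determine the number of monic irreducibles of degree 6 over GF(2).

Gauss's count: N_{2}(6) = (1/6) Σ_{d|6} μ(6/d)·2^d.
Divisors of 6: 1, 2, 3, 6; μ(6/d) for each: 1, -1, -1, 1.
Σ = 2^1 − 2^2 − 2^3 + 2^6 = 54.
N = 54/6 = 9.

9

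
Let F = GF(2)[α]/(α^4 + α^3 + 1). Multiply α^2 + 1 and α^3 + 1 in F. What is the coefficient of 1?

Multiply in GF(2)[α]: (α^2 + 1)·(α^3 + 1) = α^5 + α^3 + α^2 + 1.
Reduce using α^4 ≡ α^3 + 1 (mod α^4 + α^3 + 1).
Reduced: α^2 + α.

0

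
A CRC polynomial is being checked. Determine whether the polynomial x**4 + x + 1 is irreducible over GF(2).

Yes

Write h(x) = x**4 + x + 1.
Check for roots in GF(2): h(0) = 1; h(1) = 1.
No roots, so no linear factors.
Monic irreducibles of degree 2 over GF(2): x**2 + x + 1.
None of them divide h (all give nonzero remainder).
No irreducible factor of degree ≤ 2 exists, so h is irreducible over GF(2).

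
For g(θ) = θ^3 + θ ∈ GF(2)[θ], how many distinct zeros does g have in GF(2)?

Evaluate at each of the 2 elements of GF(2):
g(0) = 0 → root; g(1) = 0 → root.
Roots: {0, 1}.

2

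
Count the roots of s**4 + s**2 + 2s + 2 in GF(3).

1

Write g(s) = s**4 + s**2 + 2s + 2.
Evaluate at each of the 3 elements of GF(3):
g(0) = 2; g(1) = 0 → root; g(2) = 2.
Roots: {1}.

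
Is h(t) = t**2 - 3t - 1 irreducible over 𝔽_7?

Check for roots in 𝔽_7: h(0) = 6; h(1) = 4; h(2) = 4; h(3) = 6; h(4) = 3; h(5) = 2; h(6) = 3.
No roots. A degree-2 polynomial over a field with no linear factor is irreducible.

Yes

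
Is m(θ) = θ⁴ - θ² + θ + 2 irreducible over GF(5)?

Check for roots in GF(5): m(0) = 2; m(1) = 3; m(2) = 1; m(3) = 2; m(4) = 1.
No roots, so no linear factors.
Degree-2 irreducible divisors: test the 10 monic irreducibles of degree 2 over GF(5).
None of them divide m (all give nonzero remainder).
No irreducible factor of degree ≤ 2 exists, so m is irreducible over GF(5).

Yes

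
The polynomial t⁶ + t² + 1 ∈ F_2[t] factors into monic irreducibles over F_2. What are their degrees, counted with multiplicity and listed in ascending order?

Write h(t) = t⁶ + t² + 1.
Roots in F_2: h(0) = 1; h(1) = 1.
Complete factorization: h(t) = (t³ + t + 1)^2.
Factor degrees with multiplicity: 3 + 3 = 6.

3, 3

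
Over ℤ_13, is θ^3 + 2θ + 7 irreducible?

No

Write f(θ) = θ^3 + 2θ + 7.
Check each element of ℤ_13 for a root: f(0)=7, f(1)=10, f(2)=6, f(3)=1, f(4)=1, f(5)=12, f(6)=1, f(7)=0, f(8)=2, f(9)=0, f(10)=0, f(11)=8, f(12)=4.
f(7) = 0, so (θ − 7) divides f(θ); f is reducible.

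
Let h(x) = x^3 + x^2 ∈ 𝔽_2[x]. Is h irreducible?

No

Check for roots in 𝔽_2: h(0) = 0 → root; h(1) = 0 → root.
h(0) = 0, so (x) divides h(x); h is reducible.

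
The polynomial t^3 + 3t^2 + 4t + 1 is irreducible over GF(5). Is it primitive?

Write f(t) = t^3 + 3t^2 + 4t + 1.
|GF(5^3)^×| = 5^3 − 1 = 124. Prime factorization: 124 = 2^2·31.
f is primitive ⇔ t has order 124 in GF(5)[t]/(f), i.e. t^(124/q) ≠ 1 for each prime q | 124.
t^(62) mod f = 1
t^(4) mod f = t + 3.
Since t^(62) = 1, the order of t divides 62 < 124; not primitive.

No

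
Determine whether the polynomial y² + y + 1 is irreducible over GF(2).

Write h(y) = y² + y + 1.
Check for roots in GF(2): h(0) = 1; h(1) = 1.
No roots. A degree-2 polynomial over a field with no linear factor is irreducible.

Yes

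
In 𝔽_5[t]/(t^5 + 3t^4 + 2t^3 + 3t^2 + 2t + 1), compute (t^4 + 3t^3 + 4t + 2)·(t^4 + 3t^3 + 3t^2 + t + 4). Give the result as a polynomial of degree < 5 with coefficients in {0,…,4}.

2t^4 + t^3 + 4t^2 + 3t + 1

Multiply in 𝔽_5[t]: (t^4 + 3t^3 + 4t + 2)·(t^4 + 3t^3 + 3t^2 + t + 4) = t^8 + t^7 + 2t^6 + 4t^5 + t^4 + 3t + 3.
Reduce using t^5 ≡ 2t^4 + 3t^3 + 2t^2 + 3t + 4 (mod t^5 + 3t^4 + 2t^3 + 3t^2 + 2t + 1).
Reduced: 2t^4 + t^3 + 4t^2 + 3t + 1.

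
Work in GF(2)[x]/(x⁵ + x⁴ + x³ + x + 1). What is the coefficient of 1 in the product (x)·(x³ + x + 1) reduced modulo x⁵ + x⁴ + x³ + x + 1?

0

Multiply in GF(2)[x]: (x)·(x³ + x + 1) = x⁴ + x² + x.
Reduced: x⁴ + x² + x.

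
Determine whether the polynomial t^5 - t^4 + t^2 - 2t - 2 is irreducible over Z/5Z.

Write g(t) = t^5 - t^4 + t^2 - 2t - 2.
Check for roots in Z/5Z: g(0) = 3; g(1) = 2; g(2) = 4; g(3) = 3; g(4) = 4.
No roots, so no linear factors.
Degree-2 irreducible divisors: test the 10 monic irreducibles of degree 2 over GF(5).
None of them divide g (all give nonzero remainder).
No irreducible factor of degree ≤ 2 exists, so g is irreducible over GF(5).

Yes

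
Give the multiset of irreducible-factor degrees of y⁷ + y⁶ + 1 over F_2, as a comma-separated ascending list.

Write h(y) = y⁷ + y⁶ + 1.
Roots in F_2: h(0) = 1; h(1) = 1.
Complete factorization: h(y) = (y⁷ + y⁶ + 1).
Factor degrees with multiplicity: 7 = 7.

7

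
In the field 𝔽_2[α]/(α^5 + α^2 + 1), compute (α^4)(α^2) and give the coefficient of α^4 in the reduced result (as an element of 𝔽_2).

Multiply in 𝔽_2[α]: (α^4)·(α^2) = α^6.
Reduce using α^5 ≡ α^2 + 1 (mod α^5 + α^2 + 1).
Reduced: α^3 + α.

0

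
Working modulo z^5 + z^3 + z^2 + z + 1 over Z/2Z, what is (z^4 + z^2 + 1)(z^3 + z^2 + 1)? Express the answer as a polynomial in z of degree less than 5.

z^3 + z + 1

Multiply in Z/2Z[z]: (z^4 + z^2 + 1)·(z^3 + z^2 + 1) = z^7 + z^6 + z^5 + z^3 + 1.
Reduce using z^5 ≡ z^3 + z^2 + z + 1 (mod z^5 + z^3 + z^2 + z + 1).
Reduced: z^3 + z + 1.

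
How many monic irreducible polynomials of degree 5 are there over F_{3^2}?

x^(9^5) − x is the product of all monic irreducibles of degree dividing 5; Möbius inversion gives N = (1/5) Σ μ(5/d)·9^d.
Divisors of 5: 1, 5; μ(5/d) for each: -1, 1.
Σ = − 9^1 + 9^5 = 59040.
N = 59040/5 = 11808.

11808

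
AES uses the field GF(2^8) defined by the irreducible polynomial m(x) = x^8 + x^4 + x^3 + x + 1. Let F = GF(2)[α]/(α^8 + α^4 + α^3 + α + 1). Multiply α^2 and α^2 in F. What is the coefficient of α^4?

1

Multiply in GF(2)[α]: (α^2)·(α^2) = α^4.
Reduced: α^4.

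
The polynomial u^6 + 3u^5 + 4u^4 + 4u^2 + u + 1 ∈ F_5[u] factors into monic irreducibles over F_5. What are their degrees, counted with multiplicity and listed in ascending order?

Write h(u) = u^6 + 3u^5 + 4u^4 + 4u^2 + u + 1.
Roots in F_5: h(0) = 1; h(1) = 4; h(2) = 3; h(3) = 2; h(4) = 1.
Complete factorization: h(u) = (u^6 + 3u^5 + 4u^4 + 4u^2 + u + 1).
Factor degrees with multiplicity: 6 = 6.

6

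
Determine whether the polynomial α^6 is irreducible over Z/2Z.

Write P(α) = α^6.
Check for roots in Z/2Z: P(0) = 0 → root; P(1) = 1.
P(0) = 0, so (α) divides P(α); P is reducible.

No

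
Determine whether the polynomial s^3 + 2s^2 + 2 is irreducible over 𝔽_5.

Write h(s) = s^3 + 2s^2 + 2.
Check for roots in 𝔽_5: h(0) = 2; h(1) = 0 → root; h(2) = 3; h(3) = 2; h(4) = 3.
h(1) = 0, so (s − 1) divides h(s); h is reducible.

No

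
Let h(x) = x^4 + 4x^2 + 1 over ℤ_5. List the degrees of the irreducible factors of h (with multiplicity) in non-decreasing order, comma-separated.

Roots in ℤ_5: h(0) = 1; h(1) = 1; h(2) = 3; h(3) = 3; h(4) = 1.
Complete factorization: h(x) = (x^2 + 2x + 4)·(x^2 + 3x + 4).
Factor degrees with multiplicity: 2 + 2 = 4.

2, 2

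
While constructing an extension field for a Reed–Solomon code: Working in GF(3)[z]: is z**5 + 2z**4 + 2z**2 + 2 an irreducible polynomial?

Yes

Write P(z) = z**5 + 2z**4 + 2z**2 + 2.
Check for roots in GF(3): P(0) = 2; P(1) = 1; P(2) = 2.
No roots, so no linear factors.
Monic irreducibles of degree 2 over GF(3): z**2 + 1, z**2 + z + 2, z**2 + 2z + 2.
None of them divide P (all give nonzero remainder).
No irreducible factor of degree ≤ 2 exists, so P is irreducible over GF(3).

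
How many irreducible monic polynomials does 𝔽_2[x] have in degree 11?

186

By the necklace-counting formula, N_2(11) = (1/11) Σ_{d|11} μ(11/d)·2^d.
Divisors of 11: 1, 11; μ(11/d) for each: -1, 1.
Σ = − 2^1 + 2^11 = 2046.
N = 2046/11 = 186.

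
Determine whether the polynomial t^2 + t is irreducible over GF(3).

No

Write f(t) = t^2 + t.
Check for roots in GF(3): f(0) = 0 → root; f(1) = 2; f(2) = 0 → root.
f(0) = 0, so (t) divides f(t); f is reducible.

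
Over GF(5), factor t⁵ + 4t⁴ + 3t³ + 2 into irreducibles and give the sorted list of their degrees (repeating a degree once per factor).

Write g(t) = t⁵ + 4t⁴ + 3t³ + 2.
Roots in GF(5): g(0) = 2; g(1) = 0 → root; g(2) = 2; g(3) = 0 → root; g(4) = 2.
Linear factors from roots: (t + 4), (t + 2).
Complete factorization: g(t) = (t + 2)·(t + 4)^2·(t² + 4t + 1).
Factor degrees with multiplicity: 1 + 1 + 1 + 2 = 5.

1, 1, 1, 2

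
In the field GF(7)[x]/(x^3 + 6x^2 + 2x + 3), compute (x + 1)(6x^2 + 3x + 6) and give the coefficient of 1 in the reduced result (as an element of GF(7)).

Multiply in GF(7)[x]: (x + 1)·(6x^2 + 3x + 6) = 6x^3 + 2x^2 + 2x + 6.
Reduce using x^3 ≡ x^2 + 5x + 4 (mod x^3 + 6x^2 + 2x + 3).
Reduced: x^2 + 4x + 2.

2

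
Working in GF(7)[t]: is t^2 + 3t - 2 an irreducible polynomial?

Yes

Write h(t) = t^2 + 3t - 2.
Check for roots in GF(7): h(0) = 5; h(1) = 2; h(2) = 1; h(3) = 2; h(4) = 5; h(5) = 3; h(6) = 3.
No roots. A degree-2 polynomial over a field with no linear factor is irreducible.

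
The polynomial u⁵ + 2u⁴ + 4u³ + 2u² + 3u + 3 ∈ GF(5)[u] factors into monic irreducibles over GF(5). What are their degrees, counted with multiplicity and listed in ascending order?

Write f(u) = u⁵ + 2u⁴ + 4u³ + 2u² + 3u + 3.
Roots in GF(5): f(0) = 3; f(1) = 0 → root; f(2) = 3; f(3) = 3; f(4) = 4.
Linear factors from roots: (u + 4).
Complete factorization: f(u) = (u + 4)·(u² + 3)·(u² + 3u + 4).
Factor degrees with multiplicity: 1 + 2 + 2 = 5.

1, 2, 2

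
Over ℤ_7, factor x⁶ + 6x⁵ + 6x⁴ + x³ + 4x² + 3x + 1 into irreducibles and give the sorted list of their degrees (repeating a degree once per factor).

6

Write g(x) = x⁶ + 6x⁵ + 6x⁴ + x³ + 4x² + 3x + 1.
Complete factorization: g(x) = (x⁶ + 6x⁵ + 6x⁴ + x³ + 4x² + 3x + 1).
Factor degrees with multiplicity: 6 = 6.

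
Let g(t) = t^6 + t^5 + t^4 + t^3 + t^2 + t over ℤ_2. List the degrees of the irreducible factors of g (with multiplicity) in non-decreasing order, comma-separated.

1, 1, 2, 2

Roots in ℤ_2: g(0) = 0 → root; g(1) = 0 → root.
Linear factors from roots: (t), (t + 1).
Complete factorization: g(t) = (t)·(t + 1)·(t^2 + t + 1)^2.
Factor degrees with multiplicity: 1 + 1 + 2 + 2 = 6.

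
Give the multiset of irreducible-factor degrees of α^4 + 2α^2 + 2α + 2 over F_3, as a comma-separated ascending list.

Write g(α) = α^4 + 2α^2 + 2α + 2.
Roots in F_3: g(0) = 2; g(1) = 1; g(2) = 0 → root.
Linear factors from roots: (α + 1).
Complete factorization: g(α) = (α + 1)^2·(α^2 + α + 2).
Factor degrees with multiplicity: 1 + 1 + 2 = 4.

1, 1, 2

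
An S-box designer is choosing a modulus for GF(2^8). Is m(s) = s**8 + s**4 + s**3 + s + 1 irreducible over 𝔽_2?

Check for roots in 𝔽_2: m(0) = 1; m(1) = 1.
No roots, so no linear factors.
Monic irreducibles of degree 2 over GF(2): s**2 + s + 1.
None of them divide m (all give nonzero remainder).
Monic irreducibles of degree 3 over GF(2): s**3 + s + 1, s**3 + s**2 + 1.
None of them divide m (all give nonzero remainder).
Monic irreducibles of degree 4 over GF(2): s**4 + s + 1, s**4 + s**3 + 1, s**4 + s**3 + s**2 + s + 1.
None of them divide m (all give nonzero remainder).
No irreducible factor of degree ≤ 4 exists, so m is irreducible over GF(2).

Yes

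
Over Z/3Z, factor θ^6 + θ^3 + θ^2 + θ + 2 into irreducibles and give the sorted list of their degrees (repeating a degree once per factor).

Write g(θ) = θ^6 + θ^3 + θ^2 + θ + 2.
Roots in Z/3Z: g(0) = 2; g(1) = 0 → root; g(2) = 2.
Linear factors from roots: (θ + 2).
Complete factorization: g(θ) = (θ + 2)^2·(θ^2 + 1)·(θ^2 + 2θ + 2).
Factor degrees with multiplicity: 1 + 1 + 2 + 2 = 6.

1, 1, 2, 2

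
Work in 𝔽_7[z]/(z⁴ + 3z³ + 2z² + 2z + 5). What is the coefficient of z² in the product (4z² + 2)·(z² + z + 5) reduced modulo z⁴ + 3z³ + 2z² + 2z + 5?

0

Multiply in 𝔽_7[z]: (4z² + 2)·(z² + z + 5) = 4z⁴ + 4z³ + z² + 2z + 3.
Reduce using z⁴ ≡ 4z³ + 5z² + 5z + 2 (mod z⁴ + 3z³ + 2z² + 2z + 5).
Reduced: 6z³ + z + 4.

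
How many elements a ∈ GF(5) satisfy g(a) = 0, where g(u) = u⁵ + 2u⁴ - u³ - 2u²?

Evaluate at each of the 5 elements of GF(5):
g(0) = 0 → root; g(1) = 0 → root; g(2) = 3; g(3) = 0 → root; g(4) = 0 → root.
Roots: {0, 1, 3, 4}.

4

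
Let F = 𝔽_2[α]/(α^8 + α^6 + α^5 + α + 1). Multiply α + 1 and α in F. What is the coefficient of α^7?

Multiply in 𝔽_2[α]: (α + 1)·(α) = α^2 + α.
Reduced: α^2 + α.

0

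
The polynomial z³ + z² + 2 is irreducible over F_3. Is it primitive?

No

Write f(z) = z³ + z² + 2.
|GF(3^3)^×| = 3^3 − 1 = 26. Prime factorization: 26 = 2·13.
f is primitive ⇔ z has order 26 in GF(3)[z]/(f), i.e. z^(26/q) ≠ 1 for each prime q | 26.
z^(13) mod f = 1
z^(2) mod f = z².
Since z^(13) = 1, the order of z divides 13 < 26; not primitive.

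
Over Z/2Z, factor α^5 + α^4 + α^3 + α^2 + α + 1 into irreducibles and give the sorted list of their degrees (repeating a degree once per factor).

1, 2, 2

Write h(α) = α^5 + α^4 + α^3 + α^2 + α + 1.
Roots in Z/2Z: h(0) = 1; h(1) = 0 → root.
Linear factors from roots: (α + 1).
Complete factorization: h(α) = (α + 1)·(α^2 + α + 1)^2.
Factor degrees with multiplicity: 1 + 2 + 2 = 5.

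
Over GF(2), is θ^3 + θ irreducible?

No

Write h(θ) = θ^3 + θ.
Check for roots in GF(2): h(0) = 0 → root; h(1) = 0 → root.
h(0) = 0, so (θ) divides h(θ); h is reducible.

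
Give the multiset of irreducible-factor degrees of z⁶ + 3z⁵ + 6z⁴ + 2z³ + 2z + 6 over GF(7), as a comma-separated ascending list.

6

Write h(z) = z⁶ + 3z⁵ + 6z⁴ + 2z³ + 2z + 6.
Complete factorization: h(z) = (z⁶ + 3z⁵ + 6z⁴ + 2z³ + 2z + 6).
Factor degrees with multiplicity: 6 = 6.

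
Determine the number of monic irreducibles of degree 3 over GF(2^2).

20

By the necklace-counting formula, N_4(3) = (1/3) Σ_{d|3} μ(3/d)·4^d.
Divisors of 3: 1, 3; μ(3/d) for each: -1, 1.
Σ = − 4^1 + 4^3 = 60.
N = 60/3 = 20.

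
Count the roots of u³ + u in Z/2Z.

2

Write g(u) = u³ + u.
Evaluate at each of the 2 elements of Z/2Z:
g(0) = 0 → root; g(1) = 0 → root.
Roots: {0, 1}.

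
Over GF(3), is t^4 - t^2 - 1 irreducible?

Write f(t) = t^4 - t^2 - 1.
Check for roots in GF(3): f(0) = 2; f(1) = 2; f(2) = 2.
No roots, so no linear factors.
Monic irreducibles of degree 2 over GF(3): t^2 + 1, t^2 + t - 1, t^2 - t - 1.
None of them divide f (all give nonzero remainder).
No irreducible factor of degree ≤ 2 exists, so f is irreducible over GF(3).

Yes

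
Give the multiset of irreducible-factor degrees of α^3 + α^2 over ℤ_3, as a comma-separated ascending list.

1, 1, 1

Write f(α) = α^3 + α^2.
Roots in ℤ_3: f(0) = 0 → root; f(1) = 2; f(2) = 0 → root.
Linear factors from roots: (α), (α + 1).
Complete factorization: f(α) = (α + 1)·(α)^2.
Factor degrees with multiplicity: 1 + 1 + 1 = 3.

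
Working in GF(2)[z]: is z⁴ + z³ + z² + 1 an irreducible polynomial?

Write P(z) = z⁴ + z³ + z² + 1.
Check for roots in GF(2): P(0) = 1; P(1) = 0 → root.
P(1) = 0, so (z − 1) divides P(z); P is reducible.

No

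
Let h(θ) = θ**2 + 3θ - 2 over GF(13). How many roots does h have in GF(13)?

2

Evaluate at each of the 13 elements of GF(13):
h(0) = 11; h(1) = 2; h(2) = 8; h(3) = 3; h(4) = 0 → root; h(5) = 12; h(6) = 0 → root; h(7) = 3; h(8) = 8; h(9) = 2; h(10) = 11; h(11) = 9; h(12) = 9.
Roots: {4, 6}.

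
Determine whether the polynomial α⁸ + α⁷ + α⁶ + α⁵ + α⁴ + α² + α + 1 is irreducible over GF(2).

Write g(α) = α⁸ + α⁷ + α⁶ + α⁵ + α⁴ + α² + α + 1.
Check for roots in GF(2): g(0) = 1; g(1) = 0 → root.
g(1) = 0, so (α − 1) divides g(α); g is reducible.

No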